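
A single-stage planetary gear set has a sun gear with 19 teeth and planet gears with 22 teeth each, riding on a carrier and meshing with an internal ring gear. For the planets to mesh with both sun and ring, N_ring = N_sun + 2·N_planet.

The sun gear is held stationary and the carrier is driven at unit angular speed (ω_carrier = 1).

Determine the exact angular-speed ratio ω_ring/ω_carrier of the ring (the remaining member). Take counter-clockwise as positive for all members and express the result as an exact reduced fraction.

82/63

N_ring = 19 + 2·22 = 63
19(ω_s−ω_c) = −63(ω_r−ω_c),  ω_s=0, ω_c=1
ω_r = 1 − (19/63)(0−1) = 82/63
ω_r/ω_c = 82/63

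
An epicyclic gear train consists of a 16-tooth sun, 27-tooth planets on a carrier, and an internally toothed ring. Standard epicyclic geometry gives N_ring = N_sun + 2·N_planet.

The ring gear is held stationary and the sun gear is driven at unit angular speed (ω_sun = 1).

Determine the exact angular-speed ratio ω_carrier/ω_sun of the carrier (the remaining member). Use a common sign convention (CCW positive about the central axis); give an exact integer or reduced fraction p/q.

N_ring = 16 + 2·27 = 70
16(ω_s−ω_c) = −70(ω_r−ω_c),  ω_r=0, ω_s=1
16(1−ω_c) = −70(0−ω_c)  ⇒  86ω_c = 16  ⇒  ω_c = 8/43
ω_c/ω_s = 8/43

8/43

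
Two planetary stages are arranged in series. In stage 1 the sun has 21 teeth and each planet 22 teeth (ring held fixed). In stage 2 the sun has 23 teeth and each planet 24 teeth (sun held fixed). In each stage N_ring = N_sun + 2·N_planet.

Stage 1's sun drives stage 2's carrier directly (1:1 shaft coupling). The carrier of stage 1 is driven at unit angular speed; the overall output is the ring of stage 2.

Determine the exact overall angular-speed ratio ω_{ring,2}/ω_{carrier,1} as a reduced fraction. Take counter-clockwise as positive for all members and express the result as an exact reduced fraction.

8084/1491

Stage 1: N_ring = 21 + 2·22 = 65
Stage 1: 21(ω_s−ω_c) = −65(ω_r−ω_c),  ω_r=0, ω_c=1
Stage 1: ω_s = 1 − (65/21)(0−1) = 86/21
  ⇒ ω_s¹/ω_c¹ = 86/21
Stage 2: N_ring = 23 + 2·24 = 71
Stage 2: 23(ω_s−ω_c) = −71(ω_r−ω_c),  ω_s=0, ω_c=1
Stage 2: ω_r = 1 − (23/71)(0−1) = 94/71
  ⇒ ω_r²/ω_c² = 94/71
Coupling ω_c² = ω_s¹ ⇒ overall = 86/21 × 94/71 = 8084/1491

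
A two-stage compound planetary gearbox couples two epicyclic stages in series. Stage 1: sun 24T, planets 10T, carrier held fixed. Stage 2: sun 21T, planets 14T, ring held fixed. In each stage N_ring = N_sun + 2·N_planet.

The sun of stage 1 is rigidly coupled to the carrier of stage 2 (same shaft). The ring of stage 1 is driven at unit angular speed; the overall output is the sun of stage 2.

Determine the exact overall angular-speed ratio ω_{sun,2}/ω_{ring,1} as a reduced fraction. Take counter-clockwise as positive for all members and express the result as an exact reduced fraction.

-55/9

Stage 1: N_ring = 24 + 2·10 = 44
Stage 1: 24(ω_s−ω_c) = −44(ω_r−ω_c),  ω_c=0, ω_r=1
Stage 1: ω_s = 0 − (44/24)(1−0) = -11/6
  ⇒ ω_s¹/ω_r¹ = -11/6
Stage 2: N_ring = 21 + 2·14 = 49
Stage 2: 21(ω_s−ω_c) = −49(ω_r−ω_c),  ω_r=0, ω_c=1
Stage 2: ω_s = 1 − (49/21)(0−1) = 10/3
  ⇒ ω_s²/ω_c² = 10/3
Coupling ω_c² = ω_s¹ ⇒ overall = -11/6 × 10/3 = -55/9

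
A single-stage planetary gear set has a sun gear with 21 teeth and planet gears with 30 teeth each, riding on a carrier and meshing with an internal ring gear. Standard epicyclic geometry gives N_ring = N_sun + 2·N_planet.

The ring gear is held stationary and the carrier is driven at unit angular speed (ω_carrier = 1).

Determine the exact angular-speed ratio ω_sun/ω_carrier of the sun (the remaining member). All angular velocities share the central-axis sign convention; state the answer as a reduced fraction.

N_ring = 21 + 2·30 = 81
21(ω_s−ω_c) = −81(ω_r−ω_c),  ω_r=0, ω_c=1
ω_s = 1 − (81/21)(0−1) = 34/7
ω_s/ω_c = 34/7

34/7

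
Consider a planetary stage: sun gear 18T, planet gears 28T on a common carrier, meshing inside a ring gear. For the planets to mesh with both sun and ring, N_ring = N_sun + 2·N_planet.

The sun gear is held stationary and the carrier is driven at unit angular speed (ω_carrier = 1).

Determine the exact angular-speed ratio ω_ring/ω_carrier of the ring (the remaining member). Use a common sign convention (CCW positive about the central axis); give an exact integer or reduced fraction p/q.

N_ring = 18 + 2·28 = 74
18(ω_s−ω_c) = −74(ω_r−ω_c),  ω_s=0, ω_c=1
ω_r = 1 − (18/74)(0−1) = 46/37
ω_r/ω_c = 46/37

46/37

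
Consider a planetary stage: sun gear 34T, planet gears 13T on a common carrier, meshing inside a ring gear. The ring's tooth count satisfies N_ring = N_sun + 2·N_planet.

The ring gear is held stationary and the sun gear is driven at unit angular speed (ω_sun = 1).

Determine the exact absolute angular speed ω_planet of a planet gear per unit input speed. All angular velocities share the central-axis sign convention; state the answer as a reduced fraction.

N_ring = 34 + 2·13 = 60
34(ω_s−ω_c) = −60(ω_r−ω_c),  ω_r=0, ω_s=1
34(1−ω_c) = −60(0−ω_c)  ⇒  94ω_c = 34  ⇒  ω_c = 17/47
sun–planet: 34·(1−17/47) = −13·(ω_p−ω_c)  ⇒  ω_p−ω_c = −(34/13)·(30/47) = -1020/611
ω_p = 17/47 − 1020/611 = -17/13

-17/13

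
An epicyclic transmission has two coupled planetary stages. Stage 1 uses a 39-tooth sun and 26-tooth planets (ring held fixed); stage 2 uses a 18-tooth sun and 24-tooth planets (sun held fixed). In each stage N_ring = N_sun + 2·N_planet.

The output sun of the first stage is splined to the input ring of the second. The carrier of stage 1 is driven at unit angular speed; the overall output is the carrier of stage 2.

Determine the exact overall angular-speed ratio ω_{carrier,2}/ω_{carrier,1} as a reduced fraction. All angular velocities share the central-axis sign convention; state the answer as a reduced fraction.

Stage 1: N_ring = 39 + 2·26 = 91
Stage 1: 39(ω_s−ω_c) = −91(ω_r−ω_c),  ω_r=0, ω_c=1
Stage 1: ω_s = 1 − (91/39)(0−1) = 10/3
  ⇒ ω_s¹/ω_c¹ = 10/3
Stage 2: N_ring = 18 + 2·24 = 66
Stage 2: 18(ω_s−ω_c) = −66(ω_r−ω_c),  ω_s=0, ω_r=1
Stage 2: 18(0−ω_c) = −66(1−ω_c)  ⇒  84ω_c = 66  ⇒  ω_c = 11/14
  ⇒ ω_c²/ω_r² = 11/14
Coupling ω_r² = ω_s¹ ⇒ overall = 10/3 × 11/14 = 55/21

55/21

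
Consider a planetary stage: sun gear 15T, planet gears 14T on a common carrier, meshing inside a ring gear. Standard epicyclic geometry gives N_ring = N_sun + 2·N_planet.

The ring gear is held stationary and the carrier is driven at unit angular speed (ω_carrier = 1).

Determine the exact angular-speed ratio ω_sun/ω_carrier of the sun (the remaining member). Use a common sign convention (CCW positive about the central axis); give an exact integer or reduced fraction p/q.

N_ring = 15 + 2·14 = 43
15(ω_s−ω_c) = −43(ω_r−ω_c),  ω_r=0, ω_c=1
ω_s = 1 − (43/15)(0−1) = 58/15
ω_s/ω_c = 58/15

58/15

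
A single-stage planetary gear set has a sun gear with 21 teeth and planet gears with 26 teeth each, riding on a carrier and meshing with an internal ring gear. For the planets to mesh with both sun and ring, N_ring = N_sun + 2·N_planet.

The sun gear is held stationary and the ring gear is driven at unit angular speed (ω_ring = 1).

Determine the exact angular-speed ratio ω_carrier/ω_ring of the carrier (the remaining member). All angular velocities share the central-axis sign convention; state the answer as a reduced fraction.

73/94

N_ring = 21 + 2·26 = 73
21(ω_s−ω_c) = −73(ω_r−ω_c),  ω_s=0, ω_r=1
21(0−ω_c) = −73(1−ω_c)  ⇒  94ω_c = 73  ⇒  ω_c = 73/94
ω_c/ω_r = 73/94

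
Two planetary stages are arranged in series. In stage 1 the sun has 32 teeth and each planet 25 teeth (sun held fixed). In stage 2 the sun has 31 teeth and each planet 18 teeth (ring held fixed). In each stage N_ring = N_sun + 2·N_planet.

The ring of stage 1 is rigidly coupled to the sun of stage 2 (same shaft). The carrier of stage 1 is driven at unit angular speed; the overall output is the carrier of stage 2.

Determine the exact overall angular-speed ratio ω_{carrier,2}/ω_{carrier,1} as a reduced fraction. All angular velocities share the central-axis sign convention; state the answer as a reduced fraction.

1767/4018

Stage 1: N_ring = 32 + 2·25 = 82
Stage 1: 32(ω_s−ω_c) = −82(ω_r−ω_c),  ω_s=0, ω_c=1
Stage 1: ω_r = 1 − (32/82)(0−1) = 57/41
  ⇒ ω_r¹/ω_c¹ = 57/41
Stage 2: N_ring = 31 + 2·18 = 67
Stage 2: 31(ω_s−ω_c) = −67(ω_r−ω_c),  ω_r=0, ω_s=1
Stage 2: 31(1−ω_c) = −67(0−ω_c)  ⇒  98ω_c = 31  ⇒  ω_c = 31/98
  ⇒ ω_c²/ω_s² = 31/98
Coupling ω_s² = ω_r¹ ⇒ overall = 57/41 × 31/98 = 1767/4018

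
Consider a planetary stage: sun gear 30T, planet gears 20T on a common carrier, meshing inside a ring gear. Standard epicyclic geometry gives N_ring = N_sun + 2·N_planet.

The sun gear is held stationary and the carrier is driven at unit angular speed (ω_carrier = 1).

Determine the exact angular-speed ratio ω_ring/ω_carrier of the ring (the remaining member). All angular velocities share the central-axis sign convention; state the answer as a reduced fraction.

10/7

N_ring = 30 + 2·20 = 70
30(ω_s−ω_c) = −70(ω_r−ω_c),  ω_s=0, ω_c=1
ω_r = 1 − (30/70)(0−1) = 10/7
ω_r/ω_c = 10/7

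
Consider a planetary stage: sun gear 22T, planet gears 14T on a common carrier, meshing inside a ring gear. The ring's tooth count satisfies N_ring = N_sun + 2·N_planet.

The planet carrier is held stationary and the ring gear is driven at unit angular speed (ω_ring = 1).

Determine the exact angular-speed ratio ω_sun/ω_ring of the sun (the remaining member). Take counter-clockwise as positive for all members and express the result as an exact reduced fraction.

-25/11

N_ring = 22 + 2·14 = 50
22(ω_s−ω_c) = −50(ω_r−ω_c),  ω_c=0, ω_r=1
ω_s = 0 − (50/22)(1−0) = -25/11
ω_s/ω_r = -25/11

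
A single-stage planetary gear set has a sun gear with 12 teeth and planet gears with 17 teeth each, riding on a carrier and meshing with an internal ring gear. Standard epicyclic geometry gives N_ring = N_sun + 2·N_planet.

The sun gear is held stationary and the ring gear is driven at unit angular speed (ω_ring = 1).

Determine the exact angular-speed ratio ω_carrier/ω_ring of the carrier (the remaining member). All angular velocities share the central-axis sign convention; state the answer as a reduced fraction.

23/29

N_ring = 12 + 2·17 = 46
12(ω_s−ω_c) = −46(ω_r−ω_c),  ω_s=0, ω_r=1
12(0−ω_c) = −46(1−ω_c)  ⇒  58ω_c = 46  ⇒  ω_c = 23/29
ω_c/ω_r = 23/29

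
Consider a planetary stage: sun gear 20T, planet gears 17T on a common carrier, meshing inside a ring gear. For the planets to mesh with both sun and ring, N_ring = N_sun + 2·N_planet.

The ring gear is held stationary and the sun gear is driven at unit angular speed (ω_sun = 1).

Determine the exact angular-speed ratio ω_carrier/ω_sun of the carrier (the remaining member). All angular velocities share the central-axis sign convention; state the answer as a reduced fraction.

10/37

N_ring = 20 + 2·17 = 54
20(ω_s−ω_c) = −54(ω_r−ω_c),  ω_r=0, ω_s=1
20(1−ω_c) = −54(0−ω_c)  ⇒  74ω_c = 20  ⇒  ω_c = 10/37
ω_c/ω_s = 10/37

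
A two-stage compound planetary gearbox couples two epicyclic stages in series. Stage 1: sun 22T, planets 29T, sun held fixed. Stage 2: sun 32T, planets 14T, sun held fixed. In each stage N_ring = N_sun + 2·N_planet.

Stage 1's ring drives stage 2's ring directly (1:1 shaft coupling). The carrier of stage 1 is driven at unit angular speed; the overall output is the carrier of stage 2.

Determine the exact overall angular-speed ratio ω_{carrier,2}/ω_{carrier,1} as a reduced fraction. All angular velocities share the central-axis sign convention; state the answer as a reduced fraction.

Stage 1: N_ring = 22 + 2·29 = 80
Stage 1: 22(ω_s−ω_c) = −80(ω_r−ω_c),  ω_s=0, ω_c=1
Stage 1: ω_r = 1 − (22/80)(0−1) = 51/40
  ⇒ ω_r¹/ω_c¹ = 51/40
Stage 2: N_ring = 32 + 2·14 = 60
Stage 2: 32(ω_s−ω_c) = −60(ω_r−ω_c),  ω_s=0, ω_r=1
Stage 2: 32(0−ω_c) = −60(1−ω_c)  ⇒  92ω_c = 60  ⇒  ω_c = 15/23
  ⇒ ω_c²/ω_r² = 15/23
Coupling ω_r² = ω_r¹ ⇒ overall = 51/40 × 15/23 = 153/184

153/184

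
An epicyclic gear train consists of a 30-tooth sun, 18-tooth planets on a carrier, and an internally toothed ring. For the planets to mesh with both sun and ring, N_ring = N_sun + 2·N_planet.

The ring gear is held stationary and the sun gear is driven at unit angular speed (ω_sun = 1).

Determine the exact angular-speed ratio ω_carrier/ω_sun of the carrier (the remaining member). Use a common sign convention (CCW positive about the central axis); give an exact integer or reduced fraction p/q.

5/16

N_ring = 30 + 2·18 = 66
30(ω_s−ω_c) = −66(ω_r−ω_c),  ω_r=0, ω_s=1
30(1−ω_c) = −66(0−ω_c)  ⇒  96ω_c = 30  ⇒  ω_c = 5/16
ω_c/ω_s = 5/16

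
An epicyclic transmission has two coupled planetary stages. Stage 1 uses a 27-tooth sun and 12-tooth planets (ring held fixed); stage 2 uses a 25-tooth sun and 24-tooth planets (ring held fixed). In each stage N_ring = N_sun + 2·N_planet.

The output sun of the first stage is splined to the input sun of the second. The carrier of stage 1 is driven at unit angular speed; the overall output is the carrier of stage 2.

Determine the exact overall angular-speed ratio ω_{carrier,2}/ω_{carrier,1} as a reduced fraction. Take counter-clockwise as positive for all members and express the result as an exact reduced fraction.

325/441

Stage 1: N_ring = 27 + 2·12 = 51
Stage 1: 27(ω_s−ω_c) = −51(ω_r−ω_c),  ω_r=0, ω_c=1
Stage 1: ω_s = 1 − (51/27)(0−1) = 26/9
  ⇒ ω_s¹/ω_c¹ = 26/9
Stage 2: N_ring = 25 + 2·24 = 73
Stage 2: 25(ω_s−ω_c) = −73(ω_r−ω_c),  ω_r=0, ω_s=1
Stage 2: 25(1−ω_c) = −73(0−ω_c)  ⇒  98ω_c = 25  ⇒  ω_c = 25/98
  ⇒ ω_c²/ω_s² = 25/98
Coupling ω_s² = ω_s¹ ⇒ overall = 26/9 × 25/98 = 325/441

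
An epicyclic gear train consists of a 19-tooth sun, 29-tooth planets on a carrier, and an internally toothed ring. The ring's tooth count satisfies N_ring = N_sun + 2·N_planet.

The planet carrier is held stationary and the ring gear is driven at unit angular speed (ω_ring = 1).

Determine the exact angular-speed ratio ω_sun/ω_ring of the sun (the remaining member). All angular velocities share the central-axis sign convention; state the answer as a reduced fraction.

-77/19

N_ring = 19 + 2·29 = 77
19(ω_s−ω_c) = −77(ω_r−ω_c),  ω_c=0, ω_r=1
ω_s = 0 − (77/19)(1−0) = -77/19
ω_s/ω_r = -77/19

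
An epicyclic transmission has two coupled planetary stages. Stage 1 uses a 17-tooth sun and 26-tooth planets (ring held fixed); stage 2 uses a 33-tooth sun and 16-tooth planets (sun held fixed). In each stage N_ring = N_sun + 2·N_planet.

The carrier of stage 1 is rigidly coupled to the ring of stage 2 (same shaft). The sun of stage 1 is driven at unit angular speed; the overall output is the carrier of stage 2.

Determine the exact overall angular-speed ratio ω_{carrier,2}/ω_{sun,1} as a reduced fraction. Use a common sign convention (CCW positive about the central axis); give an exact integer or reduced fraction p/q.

Stage 1: N_ring = 17 + 2·26 = 69
Stage 1: 17(ω_s−ω_c) = −69(ω_r−ω_c),  ω_r=0, ω_s=1
Stage 1: 17(1−ω_c) = −69(0−ω_c)  ⇒  86ω_c = 17  ⇒  ω_c = 17/86
  ⇒ ω_c¹/ω_s¹ = 17/86
Stage 2: N_ring = 33 + 2·16 = 65
Stage 2: 33(ω_s−ω_c) = −65(ω_r−ω_c),  ω_s=0, ω_r=1
Stage 2: 33(0−ω_c) = −65(1−ω_c)  ⇒  98ω_c = 65  ⇒  ω_c = 65/98
  ⇒ ω_c²/ω_r² = 65/98
Coupling ω_r² = ω_c¹ ⇒ overall = 17/86 × 65/98 = 1105/8428

1105/8428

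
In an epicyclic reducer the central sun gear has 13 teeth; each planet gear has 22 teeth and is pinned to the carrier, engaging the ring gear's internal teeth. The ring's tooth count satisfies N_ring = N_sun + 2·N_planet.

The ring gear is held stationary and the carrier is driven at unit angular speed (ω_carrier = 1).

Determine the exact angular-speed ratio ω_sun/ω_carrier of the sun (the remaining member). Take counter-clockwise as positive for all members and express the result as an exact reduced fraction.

70/13

N_ring = 13 + 2·22 = 57
13(ω_s−ω_c) = −57(ω_r−ω_c),  ω_r=0, ω_c=1
ω_s = 1 − (57/13)(0−1) = 70/13
ω_s/ω_c = 70/13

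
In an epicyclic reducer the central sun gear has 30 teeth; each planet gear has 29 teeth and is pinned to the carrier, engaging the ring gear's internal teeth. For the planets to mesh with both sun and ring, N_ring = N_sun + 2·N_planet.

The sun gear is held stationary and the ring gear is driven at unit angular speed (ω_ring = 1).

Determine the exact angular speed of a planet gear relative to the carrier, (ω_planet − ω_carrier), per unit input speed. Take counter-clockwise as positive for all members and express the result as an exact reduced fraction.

N_ring = 30 + 2·29 = 88
30(ω_s−ω_c) = −88(ω_r−ω_c),  ω_s=0, ω_r=1
30(0−ω_c) = −88(1−ω_c)  ⇒  118ω_c = 88  ⇒  ω_c = 44/59
sun–planet: 30·(0−44/59) = −29·(ω_p−ω_c)  ⇒  ω_p−ω_c = −(30/29)·(-44/59) = 1320/1711

1320/1711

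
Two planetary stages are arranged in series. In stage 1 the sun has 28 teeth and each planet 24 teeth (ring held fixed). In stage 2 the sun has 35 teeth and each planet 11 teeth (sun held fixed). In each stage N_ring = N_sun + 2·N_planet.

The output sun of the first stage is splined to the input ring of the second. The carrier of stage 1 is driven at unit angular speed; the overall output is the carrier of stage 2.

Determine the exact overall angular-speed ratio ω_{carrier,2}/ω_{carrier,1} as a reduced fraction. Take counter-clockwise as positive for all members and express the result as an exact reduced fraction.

741/322

Stage 1: N_ring = 28 + 2·24 = 76
Stage 1: 28(ω_s−ω_c) = −76(ω_r−ω_c),  ω_r=0, ω_c=1
Stage 1: ω_s = 1 − (76/28)(0−1) = 26/7
  ⇒ ω_s¹/ω_c¹ = 26/7
Stage 2: N_ring = 35 + 2·11 = 57
Stage 2: 35(ω_s−ω_c) = −57(ω_r−ω_c),  ω_s=0, ω_r=1
Stage 2: 35(0−ω_c) = −57(1−ω_c)  ⇒  92ω_c = 57  ⇒  ω_c = 57/92
  ⇒ ω_c²/ω_r² = 57/92
Coupling ω_r² = ω_s¹ ⇒ overall = 26/7 × 57/92 = 741/322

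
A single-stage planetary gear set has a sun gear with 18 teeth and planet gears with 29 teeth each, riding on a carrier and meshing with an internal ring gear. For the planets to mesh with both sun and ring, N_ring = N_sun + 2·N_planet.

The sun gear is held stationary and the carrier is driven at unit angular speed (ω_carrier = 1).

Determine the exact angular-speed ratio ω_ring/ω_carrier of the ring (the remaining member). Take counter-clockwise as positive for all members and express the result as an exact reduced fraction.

47/38

N_ring = 18 + 2·29 = 76
18(ω_s−ω_c) = −76(ω_r−ω_c),  ω_s=0, ω_c=1
ω_r = 1 − (18/76)(0−1) = 47/38
ω_r/ω_c = 47/38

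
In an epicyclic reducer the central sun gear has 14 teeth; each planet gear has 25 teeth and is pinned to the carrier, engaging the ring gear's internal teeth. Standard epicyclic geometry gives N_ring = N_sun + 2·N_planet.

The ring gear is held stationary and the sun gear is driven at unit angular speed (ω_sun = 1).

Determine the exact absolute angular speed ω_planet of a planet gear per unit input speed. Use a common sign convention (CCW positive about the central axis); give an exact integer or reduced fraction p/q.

N_ring = 14 + 2·25 = 64
14(ω_s−ω_c) = −64(ω_r−ω_c),  ω_r=0, ω_s=1
14(1−ω_c) = −64(0−ω_c)  ⇒  78ω_c = 14  ⇒  ω_c = 7/39
sun–planet: 14·(1−7/39) = −25·(ω_p−ω_c)  ⇒  ω_p−ω_c = −(14/25)·(32/39) = -448/975
ω_p = 7/39 − 448/975 = -7/25

-7/25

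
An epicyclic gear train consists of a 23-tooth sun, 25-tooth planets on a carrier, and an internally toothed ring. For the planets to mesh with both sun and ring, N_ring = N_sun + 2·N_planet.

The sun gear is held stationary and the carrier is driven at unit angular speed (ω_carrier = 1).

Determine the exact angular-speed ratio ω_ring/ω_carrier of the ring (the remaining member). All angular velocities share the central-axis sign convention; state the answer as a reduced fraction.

N_ring = 23 + 2·25 = 73
23(ω_s−ω_c) = −73(ω_r−ω_c),  ω_s=0, ω_c=1
ω_r = 1 − (23/73)(0−1) = 96/73
ω_r/ω_c = 96/73

96/73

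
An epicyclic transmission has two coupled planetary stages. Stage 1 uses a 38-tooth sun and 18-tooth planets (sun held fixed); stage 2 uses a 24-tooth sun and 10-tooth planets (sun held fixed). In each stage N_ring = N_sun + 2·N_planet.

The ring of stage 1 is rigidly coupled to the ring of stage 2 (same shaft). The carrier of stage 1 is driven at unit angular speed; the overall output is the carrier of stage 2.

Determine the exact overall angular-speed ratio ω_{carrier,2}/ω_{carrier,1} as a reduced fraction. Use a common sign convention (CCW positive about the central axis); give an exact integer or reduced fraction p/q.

Stage 1: N_ring = 38 + 2·18 = 74
Stage 1: 38(ω_s−ω_c) = −74(ω_r−ω_c),  ω_s=0, ω_c=1
Stage 1: ω_r = 1 − (38/74)(0−1) = 56/37
  ⇒ ω_r¹/ω_c¹ = 56/37
Stage 2: N_ring = 24 + 2·10 = 44
Stage 2: 24(ω_s−ω_c) = −44(ω_r−ω_c),  ω_s=0, ω_r=1
Stage 2: 24(0−ω_c) = −44(1−ω_c)  ⇒  68ω_c = 44  ⇒  ω_c = 11/17
  ⇒ ω_c²/ω_r² = 11/17
Coupling ω_r² = ω_r¹ ⇒ overall = 56/37 × 11/17 = 616/629

616/629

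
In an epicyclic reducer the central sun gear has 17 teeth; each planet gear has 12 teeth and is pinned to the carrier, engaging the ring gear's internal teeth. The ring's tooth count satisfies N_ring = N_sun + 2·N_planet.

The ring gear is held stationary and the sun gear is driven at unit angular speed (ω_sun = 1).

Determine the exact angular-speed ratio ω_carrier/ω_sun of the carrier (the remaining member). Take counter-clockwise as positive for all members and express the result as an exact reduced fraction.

N_ring = 17 + 2·12 = 41
17(ω_s−ω_c) = −41(ω_r−ω_c),  ω_r=0, ω_s=1
17(1−ω_c) = −41(0−ω_c)  ⇒  58ω_c = 17  ⇒  ω_c = 17/58
ω_c/ω_s = 17/58

17/58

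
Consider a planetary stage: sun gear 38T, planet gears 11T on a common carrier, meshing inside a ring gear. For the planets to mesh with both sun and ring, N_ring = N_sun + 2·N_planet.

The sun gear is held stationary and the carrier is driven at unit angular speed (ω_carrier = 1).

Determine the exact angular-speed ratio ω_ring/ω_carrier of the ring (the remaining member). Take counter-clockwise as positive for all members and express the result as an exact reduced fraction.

49/30

N_ring = 38 + 2·11 = 60
38(ω_s−ω_c) = −60(ω_r−ω_c),  ω_s=0, ω_c=1
ω_r = 1 − (38/60)(0−1) = 49/30
ω_r/ω_c = 49/30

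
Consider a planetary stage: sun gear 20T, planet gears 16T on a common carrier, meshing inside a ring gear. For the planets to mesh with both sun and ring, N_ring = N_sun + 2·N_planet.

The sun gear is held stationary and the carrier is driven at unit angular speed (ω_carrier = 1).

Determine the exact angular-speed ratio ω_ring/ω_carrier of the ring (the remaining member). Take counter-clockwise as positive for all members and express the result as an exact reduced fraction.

18/13

N_ring = 20 + 2·16 = 52
20(ω_s−ω_c) = −52(ω_r−ω_c),  ω_s=0, ω_c=1
ω_r = 1 − (20/52)(0−1) = 18/13
ω_r/ω_c = 18/13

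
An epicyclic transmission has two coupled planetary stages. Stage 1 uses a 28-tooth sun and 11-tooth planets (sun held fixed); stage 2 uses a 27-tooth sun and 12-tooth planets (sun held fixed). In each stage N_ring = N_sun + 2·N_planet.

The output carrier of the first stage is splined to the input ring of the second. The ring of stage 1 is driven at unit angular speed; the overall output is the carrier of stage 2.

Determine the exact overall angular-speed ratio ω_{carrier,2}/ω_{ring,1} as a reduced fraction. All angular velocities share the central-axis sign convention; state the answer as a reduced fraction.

425/1014

Stage 1: N_ring = 28 + 2·11 = 50
Stage 1: 28(ω_s−ω_c) = −50(ω_r−ω_c),  ω_s=0, ω_r=1
Stage 1: 28(0−ω_c) = −50(1−ω_c)  ⇒  78ω_c = 50  ⇒  ω_c = 25/39
  ⇒ ω_c¹/ω_r¹ = 25/39
Stage 2: N_ring = 27 + 2·12 = 51
Stage 2: 27(ω_s−ω_c) = −51(ω_r−ω_c),  ω_s=0, ω_r=1
Stage 2: 27(0−ω_c) = −51(1−ω_c)  ⇒  78ω_c = 51  ⇒  ω_c = 17/26
  ⇒ ω_c²/ω_r² = 17/26
Coupling ω_r² = ω_c¹ ⇒ overall = 25/39 × 17/26 = 425/1014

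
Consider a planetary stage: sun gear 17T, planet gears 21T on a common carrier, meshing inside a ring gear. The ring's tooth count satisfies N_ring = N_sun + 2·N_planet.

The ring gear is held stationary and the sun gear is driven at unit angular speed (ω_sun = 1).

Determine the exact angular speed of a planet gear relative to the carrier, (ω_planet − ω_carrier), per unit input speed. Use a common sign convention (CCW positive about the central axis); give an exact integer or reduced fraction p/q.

N_ring = 17 + 2·21 = 59
17(ω_s−ω_c) = −59(ω_r−ω_c),  ω_r=0, ω_s=1
17(1−ω_c) = −59(0−ω_c)  ⇒  76ω_c = 17  ⇒  ω_c = 17/76
sun–planet: 17·(1−17/76) = −21·(ω_p−ω_c)  ⇒  ω_p−ω_c = −(17/21)·(59/76) = -1003/1596

-1003/1596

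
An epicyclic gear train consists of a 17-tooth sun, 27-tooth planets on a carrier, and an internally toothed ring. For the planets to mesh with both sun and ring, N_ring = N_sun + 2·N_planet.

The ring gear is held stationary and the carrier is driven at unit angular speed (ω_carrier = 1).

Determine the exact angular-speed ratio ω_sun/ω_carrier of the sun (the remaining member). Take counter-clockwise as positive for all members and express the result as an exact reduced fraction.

N_ring = 17 + 2·27 = 71
17(ω_s−ω_c) = −71(ω_r−ω_c),  ω_r=0, ω_c=1
ω_s = 1 − (71/17)(0−1) = 88/17
ω_s/ω_c = 88/17

88/17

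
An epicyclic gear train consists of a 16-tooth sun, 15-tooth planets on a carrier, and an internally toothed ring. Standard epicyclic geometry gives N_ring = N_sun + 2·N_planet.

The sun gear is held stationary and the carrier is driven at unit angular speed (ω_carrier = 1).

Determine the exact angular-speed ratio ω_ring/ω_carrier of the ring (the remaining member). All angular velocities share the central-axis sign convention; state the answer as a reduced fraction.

31/23

N_ring = 16 + 2·15 = 46
16(ω_s−ω_c) = −46(ω_r−ω_c),  ω_s=0, ω_c=1
ω_r = 1 − (16/46)(0−1) = 31/23
ω_r/ω_c = 31/23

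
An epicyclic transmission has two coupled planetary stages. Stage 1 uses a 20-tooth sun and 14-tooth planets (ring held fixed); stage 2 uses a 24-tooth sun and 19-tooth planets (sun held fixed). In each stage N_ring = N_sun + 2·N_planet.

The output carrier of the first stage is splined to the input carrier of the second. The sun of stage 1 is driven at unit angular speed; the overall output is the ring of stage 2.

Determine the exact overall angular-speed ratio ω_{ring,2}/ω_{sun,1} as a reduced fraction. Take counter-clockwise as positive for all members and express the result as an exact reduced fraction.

215/527

Stage 1: N_ring = 20 + 2·14 = 48
Stage 1: 20(ω_s−ω_c) = −48(ω_r−ω_c),  ω_r=0, ω_s=1
Stage 1: 20(1−ω_c) = −48(0−ω_c)  ⇒  68ω_c = 20  ⇒  ω_c = 5/17
  ⇒ ω_c¹/ω_s¹ = 5/17
Stage 2: N_ring = 24 + 2·19 = 62
Stage 2: 24(ω_s−ω_c) = −62(ω_r−ω_c),  ω_s=0, ω_c=1
Stage 2: ω_r = 1 − (24/62)(0−1) = 43/31
  ⇒ ω_r²/ω_c² = 43/31
Coupling ω_c² = ω_c¹ ⇒ overall = 5/17 × 43/31 = 215/527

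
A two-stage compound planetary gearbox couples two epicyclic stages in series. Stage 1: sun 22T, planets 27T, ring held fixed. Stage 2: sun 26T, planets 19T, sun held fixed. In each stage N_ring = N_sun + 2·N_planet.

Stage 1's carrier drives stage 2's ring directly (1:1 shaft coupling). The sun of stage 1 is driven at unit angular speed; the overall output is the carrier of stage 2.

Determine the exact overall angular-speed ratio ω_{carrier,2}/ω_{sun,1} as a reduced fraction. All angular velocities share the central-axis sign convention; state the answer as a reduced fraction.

Stage 1: N_ring = 22 + 2·27 = 76
Stage 1: 22(ω_s−ω_c) = −76(ω_r−ω_c),  ω_r=0, ω_s=1
Stage 1: 22(1−ω_c) = −76(0−ω_c)  ⇒  98ω_c = 22  ⇒  ω_c = 11/49
  ⇒ ω_c¹/ω_s¹ = 11/49
Stage 2: N_ring = 26 + 2·19 = 64
Stage 2: 26(ω_s−ω_c) = −64(ω_r−ω_c),  ω_s=0, ω_r=1
Stage 2: 26(0−ω_c) = −64(1−ω_c)  ⇒  90ω_c = 64  ⇒  ω_c = 32/45
  ⇒ ω_c²/ω_r² = 32/45
Coupling ω_r² = ω_c¹ ⇒ overall = 11/49 × 32/45 = 352/2205

352/2205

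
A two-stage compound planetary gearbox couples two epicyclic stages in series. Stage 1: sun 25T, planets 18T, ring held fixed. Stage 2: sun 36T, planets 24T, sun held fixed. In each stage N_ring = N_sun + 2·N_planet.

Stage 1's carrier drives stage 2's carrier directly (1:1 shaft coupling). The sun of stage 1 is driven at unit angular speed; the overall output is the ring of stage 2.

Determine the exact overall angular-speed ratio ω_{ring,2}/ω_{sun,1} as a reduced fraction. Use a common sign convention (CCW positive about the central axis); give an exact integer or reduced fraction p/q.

125/301

Stage 1: N_ring = 25 + 2·18 = 61
Stage 1: 25(ω_s−ω_c) = −61(ω_r−ω_c),  ω_r=0, ω_s=1
Stage 1: 25(1−ω_c) = −61(0−ω_c)  ⇒  86ω_c = 25  ⇒  ω_c = 25/86
  ⇒ ω_c¹/ω_s¹ = 25/86
Stage 2: N_ring = 36 + 2·24 = 84
Stage 2: 36(ω_s−ω_c) = −84(ω_r−ω_c),  ω_s=0, ω_c=1
Stage 2: ω_r = 1 − (36/84)(0−1) = 10/7
  ⇒ ω_r²/ω_c² = 10/7
Coupling ω_c² = ω_c¹ ⇒ overall = 25/86 × 10/7 = 125/301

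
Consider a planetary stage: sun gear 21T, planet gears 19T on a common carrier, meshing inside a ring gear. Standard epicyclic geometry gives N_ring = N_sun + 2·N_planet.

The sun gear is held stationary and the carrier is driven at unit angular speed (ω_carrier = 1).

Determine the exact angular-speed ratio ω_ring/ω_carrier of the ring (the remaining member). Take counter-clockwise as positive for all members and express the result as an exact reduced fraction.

80/59

N_ring = 21 + 2·19 = 59
21(ω_s−ω_c) = −59(ω_r−ω_c),  ω_s=0, ω_c=1
ω_r = 1 − (21/59)(0−1) = 80/59
ω_r/ω_c = 80/59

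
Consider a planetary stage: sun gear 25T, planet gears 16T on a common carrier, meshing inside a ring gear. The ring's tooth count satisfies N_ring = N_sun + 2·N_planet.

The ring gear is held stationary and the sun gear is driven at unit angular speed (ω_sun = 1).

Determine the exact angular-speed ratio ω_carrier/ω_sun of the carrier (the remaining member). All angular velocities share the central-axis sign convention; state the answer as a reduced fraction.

25/82

N_ring = 25 + 2·16 = 57
25(ω_s−ω_c) = −57(ω_r−ω_c),  ω_r=0, ω_s=1
25(1−ω_c) = −57(0−ω_c)  ⇒  82ω_c = 25  ⇒  ω_c = 25/82
ω_c/ω_s = 25/82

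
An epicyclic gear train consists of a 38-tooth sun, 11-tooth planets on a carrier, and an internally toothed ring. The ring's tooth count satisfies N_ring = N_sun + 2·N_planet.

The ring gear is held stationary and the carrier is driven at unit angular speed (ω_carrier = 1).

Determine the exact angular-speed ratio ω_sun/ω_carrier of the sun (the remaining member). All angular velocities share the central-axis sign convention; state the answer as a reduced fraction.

49/19

N_ring = 38 + 2·11 = 60
38(ω_s−ω_c) = −60(ω_r−ω_c),  ω_r=0, ω_c=1
ω_s = 1 − (60/38)(0−1) = 49/19
ω_s/ω_c = 49/19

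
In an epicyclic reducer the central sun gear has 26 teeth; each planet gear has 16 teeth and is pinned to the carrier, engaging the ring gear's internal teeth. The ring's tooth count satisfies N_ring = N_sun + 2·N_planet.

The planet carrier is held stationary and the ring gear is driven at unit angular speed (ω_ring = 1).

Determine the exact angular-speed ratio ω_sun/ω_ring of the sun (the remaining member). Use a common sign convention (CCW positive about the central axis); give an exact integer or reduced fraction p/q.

N_ring = 26 + 2·16 = 58
26(ω_s−ω_c) = −58(ω_r−ω_c),  ω_c=0, ω_r=1
ω_s = 0 − (58/26)(1−0) = -29/13
ω_s/ω_r = -29/13

-29/13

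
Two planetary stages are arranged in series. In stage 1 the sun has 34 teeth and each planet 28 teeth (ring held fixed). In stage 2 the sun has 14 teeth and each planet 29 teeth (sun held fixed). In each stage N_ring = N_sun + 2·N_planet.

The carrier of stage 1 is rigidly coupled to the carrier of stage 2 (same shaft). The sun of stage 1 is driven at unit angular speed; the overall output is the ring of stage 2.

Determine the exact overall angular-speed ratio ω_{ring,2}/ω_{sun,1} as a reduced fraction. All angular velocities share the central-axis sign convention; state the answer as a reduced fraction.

Stage 1: N_ring = 34 + 2·28 = 90
Stage 1: 34(ω_s−ω_c) = −90(ω_r−ω_c),  ω_r=0, ω_s=1
Stage 1: 34(1−ω_c) = −90(0−ω_c)  ⇒  124ω_c = 34  ⇒  ω_c = 17/62
  ⇒ ω_c¹/ω_s¹ = 17/62
Stage 2: N_ring = 14 + 2·29 = 72
Stage 2: 14(ω_s−ω_c) = −72(ω_r−ω_c),  ω_s=0, ω_c=1
Stage 2: ω_r = 1 − (14/72)(0−1) = 43/36
  ⇒ ω_r²/ω_c² = 43/36
Coupling ω_c² = ω_c¹ ⇒ overall = 17/62 × 43/36 = 731/2232

731/2232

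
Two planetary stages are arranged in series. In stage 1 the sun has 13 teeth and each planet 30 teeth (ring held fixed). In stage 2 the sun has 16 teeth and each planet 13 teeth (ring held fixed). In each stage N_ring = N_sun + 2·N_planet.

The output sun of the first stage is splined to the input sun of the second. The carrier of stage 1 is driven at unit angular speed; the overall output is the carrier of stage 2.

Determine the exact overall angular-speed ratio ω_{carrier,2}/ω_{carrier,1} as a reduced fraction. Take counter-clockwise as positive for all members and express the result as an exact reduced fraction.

688/377

Stage 1: N_ring = 13 + 2·30 = 73
Stage 1: 13(ω_s−ω_c) = −73(ω_r−ω_c),  ω_r=0, ω_c=1
Stage 1: ω_s = 1 − (73/13)(0−1) = 86/13
  ⇒ ω_s¹/ω_c¹ = 86/13
Stage 2: N_ring = 16 + 2·13 = 42
Stage 2: 16(ω_s−ω_c) = −42(ω_r−ω_c),  ω_r=0, ω_s=1
Stage 2: 16(1−ω_c) = −42(0−ω_c)  ⇒  58ω_c = 16  ⇒  ω_c = 8/29
  ⇒ ω_c²/ω_s² = 8/29
Coupling ω_s² = ω_s¹ ⇒ overall = 86/13 × 8/29 = 688/377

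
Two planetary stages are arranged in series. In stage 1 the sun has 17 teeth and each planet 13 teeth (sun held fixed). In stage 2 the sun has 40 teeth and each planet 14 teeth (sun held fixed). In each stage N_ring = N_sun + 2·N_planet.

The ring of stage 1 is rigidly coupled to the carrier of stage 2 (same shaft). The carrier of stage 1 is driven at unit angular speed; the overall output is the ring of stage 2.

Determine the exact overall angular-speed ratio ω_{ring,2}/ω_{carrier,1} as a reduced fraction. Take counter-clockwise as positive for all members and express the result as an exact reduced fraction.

1620/731

Stage 1: N_ring = 17 + 2·13 = 43
Stage 1: 17(ω_s−ω_c) = −43(ω_r−ω_c),  ω_s=0, ω_c=1
Stage 1: ω_r = 1 − (17/43)(0−1) = 60/43
  ⇒ ω_r¹/ω_c¹ = 60/43
Stage 2: N_ring = 40 + 2·14 = 68
Stage 2: 40(ω_s−ω_c) = −68(ω_r−ω_c),  ω_s=0, ω_c=1
Stage 2: ω_r = 1 − (40/68)(0−1) = 27/17
  ⇒ ω_r²/ω_c² = 27/17
Coupling ω_c² = ω_r¹ ⇒ overall = 60/43 × 27/17 = 1620/731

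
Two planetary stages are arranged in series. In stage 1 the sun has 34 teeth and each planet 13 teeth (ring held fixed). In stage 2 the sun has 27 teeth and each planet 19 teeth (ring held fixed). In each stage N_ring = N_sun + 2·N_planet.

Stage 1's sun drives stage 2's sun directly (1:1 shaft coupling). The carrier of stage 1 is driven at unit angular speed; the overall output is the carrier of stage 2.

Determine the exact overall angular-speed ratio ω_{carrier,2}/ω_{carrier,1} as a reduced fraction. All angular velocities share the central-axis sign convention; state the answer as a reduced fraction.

1269/1564

Stage 1: N_ring = 34 + 2·13 = 60
Stage 1: 34(ω_s−ω_c) = −60(ω_r−ω_c),  ω_r=0, ω_c=1
Stage 1: ω_s = 1 − (60/34)(0−1) = 47/17
  ⇒ ω_s¹/ω_c¹ = 47/17
Stage 2: N_ring = 27 + 2·19 = 65
Stage 2: 27(ω_s−ω_c) = −65(ω_r−ω_c),  ω_r=0, ω_s=1
Stage 2: 27(1−ω_c) = −65(0−ω_c)  ⇒  92ω_c = 27  ⇒  ω_c = 27/92
  ⇒ ω_c²/ω_s² = 27/92
Coupling ω_s² = ω_s¹ ⇒ overall = 47/17 × 27/92 = 1269/1564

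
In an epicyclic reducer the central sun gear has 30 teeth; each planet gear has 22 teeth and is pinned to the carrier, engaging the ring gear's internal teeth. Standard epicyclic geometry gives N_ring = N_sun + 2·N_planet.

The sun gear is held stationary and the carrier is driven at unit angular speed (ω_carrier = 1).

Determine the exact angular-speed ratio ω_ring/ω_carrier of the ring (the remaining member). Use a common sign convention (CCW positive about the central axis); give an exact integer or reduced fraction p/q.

N_ring = 30 + 2·22 = 74
30(ω_s−ω_c) = −74(ω_r−ω_c),  ω_s=0, ω_c=1
ω_r = 1 − (30/74)(0−1) = 52/37
ω_r/ω_c = 52/37

52/37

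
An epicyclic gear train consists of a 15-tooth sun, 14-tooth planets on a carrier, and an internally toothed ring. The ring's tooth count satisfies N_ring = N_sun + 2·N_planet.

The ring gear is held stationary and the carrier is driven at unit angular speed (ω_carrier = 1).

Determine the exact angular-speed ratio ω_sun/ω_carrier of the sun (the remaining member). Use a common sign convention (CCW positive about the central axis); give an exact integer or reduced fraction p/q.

58/15

N_ring = 15 + 2·14 = 43
15(ω_s−ω_c) = −43(ω_r−ω_c),  ω_r=0, ω_c=1
ω_s = 1 − (43/15)(0−1) = 58/15
ω_s/ω_c = 58/15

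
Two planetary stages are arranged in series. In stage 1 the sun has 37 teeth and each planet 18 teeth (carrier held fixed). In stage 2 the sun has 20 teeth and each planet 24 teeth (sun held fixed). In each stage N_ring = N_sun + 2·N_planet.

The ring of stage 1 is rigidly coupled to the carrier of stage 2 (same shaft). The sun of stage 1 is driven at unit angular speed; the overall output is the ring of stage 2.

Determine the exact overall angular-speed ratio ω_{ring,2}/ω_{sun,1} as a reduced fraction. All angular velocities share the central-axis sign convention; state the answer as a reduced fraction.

-814/1241

Stage 1: N_ring = 37 + 2·18 = 73
Stage 1: 37(ω_s−ω_c) = −73(ω_r−ω_c),  ω_c=0, ω_s=1
Stage 1: ω_r = 0 − (37/73)(1−0) = -37/73
  ⇒ ω_r¹/ω_s¹ = -37/73
Stage 2: N_ring = 20 + 2·24 = 68
Stage 2: 20(ω_s−ω_c) = −68(ω_r−ω_c),  ω_s=0, ω_c=1
Stage 2: ω_r = 1 − (20/68)(0−1) = 22/17
  ⇒ ω_r²/ω_c² = 22/17
Coupling ω_c² = ω_r¹ ⇒ overall = -37/73 × 22/17 = -814/1241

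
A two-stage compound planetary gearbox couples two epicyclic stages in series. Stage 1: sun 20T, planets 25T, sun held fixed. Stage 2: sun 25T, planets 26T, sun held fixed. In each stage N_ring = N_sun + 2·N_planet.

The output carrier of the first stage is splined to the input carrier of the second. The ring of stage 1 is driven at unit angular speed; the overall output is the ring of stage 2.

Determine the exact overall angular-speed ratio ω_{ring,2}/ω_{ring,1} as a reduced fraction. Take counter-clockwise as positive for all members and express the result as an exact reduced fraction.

Stage 1: N_ring = 20 + 2·25 = 70
Stage 1: 20(ω_s−ω_c) = −70(ω_r−ω_c),  ω_s=0, ω_r=1
Stage 1: 20(0−ω_c) = −70(1−ω_c)  ⇒  90ω_c = 70  ⇒  ω_c = 7/9
  ⇒ ω_c¹/ω_r¹ = 7/9
Stage 2: N_ring = 25 + 2·26 = 77
Stage 2: 25(ω_s−ω_c) = −77(ω_r−ω_c),  ω_s=0, ω_c=1
Stage 2: ω_r = 1 − (25/77)(0−1) = 102/77
  ⇒ ω_r²/ω_c² = 102/77
Coupling ω_c² = ω_c¹ ⇒ overall = 7/9 × 102/77 = 34/33

34/33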